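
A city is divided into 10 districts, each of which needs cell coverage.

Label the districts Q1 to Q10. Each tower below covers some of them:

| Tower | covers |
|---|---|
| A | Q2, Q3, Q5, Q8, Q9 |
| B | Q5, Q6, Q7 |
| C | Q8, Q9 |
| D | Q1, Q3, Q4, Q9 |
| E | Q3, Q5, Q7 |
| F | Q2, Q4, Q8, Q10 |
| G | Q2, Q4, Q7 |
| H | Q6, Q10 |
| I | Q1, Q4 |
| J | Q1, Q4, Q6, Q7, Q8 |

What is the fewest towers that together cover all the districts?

Take {A, H, J}. Their union is {Q1, Q2, Q3, Q4, Q5, Q6, Q7, Q8, Q9, Q10}, which is all 10 districts.
No 2 of the 10 towers cover everything (all 45 combinations miss at least one district), so 3 is optimal.

3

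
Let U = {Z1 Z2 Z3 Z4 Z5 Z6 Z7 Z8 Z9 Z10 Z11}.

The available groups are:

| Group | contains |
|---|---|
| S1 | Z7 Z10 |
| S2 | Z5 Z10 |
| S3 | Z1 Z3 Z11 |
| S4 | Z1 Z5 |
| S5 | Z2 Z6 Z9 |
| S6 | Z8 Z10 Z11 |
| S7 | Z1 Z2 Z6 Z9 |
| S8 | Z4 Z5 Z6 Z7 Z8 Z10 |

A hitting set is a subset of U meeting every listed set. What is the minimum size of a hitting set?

The 3 elements {Z1, Z6, Z10} hit every group.
The groups S2, S3, S5 are pairwise disjoint, so any hitting set needs a separate element for each — at least 3. Hence 3 is optimal.

3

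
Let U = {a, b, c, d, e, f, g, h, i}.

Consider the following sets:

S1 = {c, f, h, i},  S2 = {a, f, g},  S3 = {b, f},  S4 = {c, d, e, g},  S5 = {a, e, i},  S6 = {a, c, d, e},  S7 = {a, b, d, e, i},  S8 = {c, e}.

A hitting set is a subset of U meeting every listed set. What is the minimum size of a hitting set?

Take T = {e, f}. Each listed set contains at least one of these, so T is a hitting set of size 2.
The sets S3, S6 are pairwise disjoint, so any hitting set needs a separate item for each — at least 2. Hence 2 is optimal.

2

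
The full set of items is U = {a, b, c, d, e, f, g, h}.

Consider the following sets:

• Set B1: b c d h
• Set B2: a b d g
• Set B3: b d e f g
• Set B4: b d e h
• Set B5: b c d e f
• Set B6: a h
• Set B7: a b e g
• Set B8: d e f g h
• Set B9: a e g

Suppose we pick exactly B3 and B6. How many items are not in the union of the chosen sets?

1

Union of B3, B6 = {a, b, d, e, f, g, h}.
Not covered: c — 1 item.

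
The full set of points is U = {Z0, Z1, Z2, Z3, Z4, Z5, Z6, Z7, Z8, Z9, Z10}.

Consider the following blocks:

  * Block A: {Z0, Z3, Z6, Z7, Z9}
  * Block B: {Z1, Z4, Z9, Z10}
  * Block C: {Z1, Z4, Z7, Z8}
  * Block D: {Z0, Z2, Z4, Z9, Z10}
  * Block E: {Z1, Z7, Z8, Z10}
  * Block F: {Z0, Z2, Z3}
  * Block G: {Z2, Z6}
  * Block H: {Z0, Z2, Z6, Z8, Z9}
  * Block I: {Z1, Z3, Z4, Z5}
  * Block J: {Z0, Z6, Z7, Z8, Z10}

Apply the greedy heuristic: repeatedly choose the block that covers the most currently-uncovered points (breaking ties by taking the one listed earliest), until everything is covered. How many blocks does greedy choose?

4

Greedy: pick A (covers 5 new) → pick B (covers 3 new) → pick H (covers 2 new) → pick I (covers 1 new). Total picks: 4.
(The true minimum cover uses only 3 blocks, so greedy is not optimal here.)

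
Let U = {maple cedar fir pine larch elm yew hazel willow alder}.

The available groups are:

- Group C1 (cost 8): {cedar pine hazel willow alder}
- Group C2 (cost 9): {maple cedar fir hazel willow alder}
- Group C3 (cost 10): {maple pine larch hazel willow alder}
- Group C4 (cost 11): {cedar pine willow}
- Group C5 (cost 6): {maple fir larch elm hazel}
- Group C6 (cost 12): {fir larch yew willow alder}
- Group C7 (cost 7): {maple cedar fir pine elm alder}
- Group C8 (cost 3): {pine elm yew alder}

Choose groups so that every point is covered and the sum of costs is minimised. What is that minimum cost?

C1, C5, C8 together cover every point (C1 ∪ C5 ∪ C8 = {maple, cedar, fir, pine, larch, elm, yew, hazel, willow, alder}); total cost 8 + 6 + 3 = 17.
No covering selection has total cost below 17.

17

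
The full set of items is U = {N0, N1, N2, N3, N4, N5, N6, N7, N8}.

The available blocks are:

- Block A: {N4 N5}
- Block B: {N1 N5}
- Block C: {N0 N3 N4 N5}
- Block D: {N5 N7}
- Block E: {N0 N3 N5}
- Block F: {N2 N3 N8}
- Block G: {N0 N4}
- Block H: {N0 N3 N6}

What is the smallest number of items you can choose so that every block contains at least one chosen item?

3

T = {N0, N5, N8} meets every block (each contains at least one member of T), and |T| = 3.
The blocks B, F, G are pairwise disjoint, so any hitting set needs a separate item for each — at least 3. Hence 3 is optimal.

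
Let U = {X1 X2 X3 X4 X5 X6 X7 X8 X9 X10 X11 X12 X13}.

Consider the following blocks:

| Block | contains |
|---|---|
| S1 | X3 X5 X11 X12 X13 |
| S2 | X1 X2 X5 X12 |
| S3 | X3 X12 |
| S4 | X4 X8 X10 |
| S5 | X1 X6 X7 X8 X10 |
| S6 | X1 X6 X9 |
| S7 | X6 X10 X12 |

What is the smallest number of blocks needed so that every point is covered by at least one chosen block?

5

Take {S1, S2, S4, S5, S6}. Their union is {X1, X2, X3, X4, X5, X6, X7, X8, X9, X10, X11, X12, X13}, which is all 13 points.
No 4 of the 7 blocks cover everything (all 35 combinations miss at least one point), so 5 is optimal.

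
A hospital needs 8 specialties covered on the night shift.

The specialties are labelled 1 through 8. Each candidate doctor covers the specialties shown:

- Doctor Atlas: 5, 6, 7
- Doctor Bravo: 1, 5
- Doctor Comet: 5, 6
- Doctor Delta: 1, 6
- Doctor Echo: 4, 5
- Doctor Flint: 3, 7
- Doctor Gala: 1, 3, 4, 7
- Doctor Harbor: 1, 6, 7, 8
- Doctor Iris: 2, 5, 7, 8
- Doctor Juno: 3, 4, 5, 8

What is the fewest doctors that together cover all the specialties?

Take {Comet, Gala, Iris}. Their union is {1, 2, 3, 4, 5, 6, 7, 8}, which is all 8 specialties.
Only Iris contains 2, so Iris is forced; the remaining 4 specialties need at least 2 more doctors (each remaining doctor adds at most 3) — so at least 3 doctors are needed, and 3 is optimal.

3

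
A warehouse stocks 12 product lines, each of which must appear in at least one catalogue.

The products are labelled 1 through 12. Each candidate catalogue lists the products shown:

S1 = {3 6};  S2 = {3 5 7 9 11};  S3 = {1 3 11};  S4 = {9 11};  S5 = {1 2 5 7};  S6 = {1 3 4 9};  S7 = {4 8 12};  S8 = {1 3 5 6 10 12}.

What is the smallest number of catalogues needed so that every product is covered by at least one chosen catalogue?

4

Take {S2, S5, S7, S8}. Their union is {1, 2, 3, 4, 5, 6, 7, 8, 9, 10, 11, 12}, which is all 12 products.
No 3 of the 8 catalogues cover everything (all 56 combinations miss at least one product), so 4 is optimal.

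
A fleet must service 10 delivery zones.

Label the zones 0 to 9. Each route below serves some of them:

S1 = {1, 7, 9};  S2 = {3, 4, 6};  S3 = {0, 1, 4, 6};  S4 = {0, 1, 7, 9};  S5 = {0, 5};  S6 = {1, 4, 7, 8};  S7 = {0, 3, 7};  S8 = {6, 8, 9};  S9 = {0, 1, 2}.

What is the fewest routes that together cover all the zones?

5

S1 and S2 and S5 and S8 and S9 together: S1 ∪ S2 ∪ S5 ∪ S8 ∪ S9 = {0, 1, 2, 3, 4, 5, 6, 7, 8, 9} — every zone is covered.
No 4 of the 9 routes cover everything (all 126 combinations miss at least one zone), so 5 is optimal.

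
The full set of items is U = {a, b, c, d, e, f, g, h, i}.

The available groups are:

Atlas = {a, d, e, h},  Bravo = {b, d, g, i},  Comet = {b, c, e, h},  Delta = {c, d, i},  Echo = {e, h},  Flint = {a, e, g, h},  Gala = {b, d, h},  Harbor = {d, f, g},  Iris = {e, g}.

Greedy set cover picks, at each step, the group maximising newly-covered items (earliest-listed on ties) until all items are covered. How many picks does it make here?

4

Greedy: pick Atlas (covers 4 new) → pick Bravo (covers 3 new) → pick Comet (covers 1 new) → pick Harbor (covers 1 new). Total picks: 4.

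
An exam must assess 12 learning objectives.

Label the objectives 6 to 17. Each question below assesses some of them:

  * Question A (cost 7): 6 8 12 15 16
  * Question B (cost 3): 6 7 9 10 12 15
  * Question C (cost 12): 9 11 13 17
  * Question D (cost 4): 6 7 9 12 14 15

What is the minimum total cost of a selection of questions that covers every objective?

26

A, B, C, D together cover every objective (A ∪ B ∪ C ∪ D = {6, 7, 8, 9, 10, 11, 12, 13, 14, 15, 16, 17}); total cost 7 + 3 + 12 + 4 = 26.
No covering selection has total cost below 26.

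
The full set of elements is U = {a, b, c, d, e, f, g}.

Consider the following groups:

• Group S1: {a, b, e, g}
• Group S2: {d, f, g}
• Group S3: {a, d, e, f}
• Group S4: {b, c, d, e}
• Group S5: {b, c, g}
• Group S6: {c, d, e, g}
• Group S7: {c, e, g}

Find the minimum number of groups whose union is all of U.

2

S3 and S5 cover everything between them: the union {a, b, c, d, e, f, g} is all of U.
No single group has all 7 elements (the largest, S1, has 4), so 2 is optimal.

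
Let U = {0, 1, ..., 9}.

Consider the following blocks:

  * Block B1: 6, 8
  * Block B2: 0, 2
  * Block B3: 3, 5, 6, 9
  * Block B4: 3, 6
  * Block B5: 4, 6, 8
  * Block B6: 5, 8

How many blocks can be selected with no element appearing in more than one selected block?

3

B2, B4, B6 are pairwise disjoint (B2={0,2}; B4={3,6}; B6={5,8}).
Every remaining block overlaps one of these, and no 4 of the listed blocks are pairwise disjoint, so 3 is the maximum.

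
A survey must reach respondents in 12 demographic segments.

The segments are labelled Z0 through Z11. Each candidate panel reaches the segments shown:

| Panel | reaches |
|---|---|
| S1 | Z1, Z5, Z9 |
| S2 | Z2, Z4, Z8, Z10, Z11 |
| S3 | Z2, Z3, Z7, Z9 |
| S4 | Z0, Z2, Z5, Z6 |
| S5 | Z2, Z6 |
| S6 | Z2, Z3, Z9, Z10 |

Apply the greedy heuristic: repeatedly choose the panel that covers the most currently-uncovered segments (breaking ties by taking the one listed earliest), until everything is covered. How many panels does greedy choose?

Greedy: pick S2 (covers 5 new) → pick S1 (covers 3 new) → pick S3 (covers 2 new) → pick S4 (covers 2 new). Total picks: 4.

4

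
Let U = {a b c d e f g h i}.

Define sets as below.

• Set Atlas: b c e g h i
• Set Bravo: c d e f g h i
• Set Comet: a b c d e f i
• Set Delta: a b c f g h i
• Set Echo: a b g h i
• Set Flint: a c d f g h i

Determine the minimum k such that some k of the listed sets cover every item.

2

Atlas and Flint cover everything between them: the union {a, b, c, d, e, f, g, h, i} is all of U.
No single set has all 9 items (the largest, Bravo, has 7), so 2 is optimal.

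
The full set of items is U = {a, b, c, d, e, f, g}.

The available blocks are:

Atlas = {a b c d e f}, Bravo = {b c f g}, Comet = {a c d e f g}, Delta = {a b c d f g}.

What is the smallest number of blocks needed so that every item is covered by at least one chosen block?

2

Take {Atlas, Comet}. Their union is {a, b, c, d, e, f, g}, which is all 7 items.
No single block has all 7 items (the largest, Atlas, has 6), so 2 is optimal.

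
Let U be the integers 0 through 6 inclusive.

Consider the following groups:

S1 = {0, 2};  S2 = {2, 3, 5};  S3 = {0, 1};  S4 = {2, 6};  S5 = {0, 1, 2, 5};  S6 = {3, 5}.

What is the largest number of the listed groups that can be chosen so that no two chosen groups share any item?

S3, S4, S6 are pairwise disjoint (S3={0,1}; S4={2,6}; S6={3,5}).
Every remaining group overlaps one of these, and no 4 of the listed groups are pairwise disjoint, so 3 is the maximum.

3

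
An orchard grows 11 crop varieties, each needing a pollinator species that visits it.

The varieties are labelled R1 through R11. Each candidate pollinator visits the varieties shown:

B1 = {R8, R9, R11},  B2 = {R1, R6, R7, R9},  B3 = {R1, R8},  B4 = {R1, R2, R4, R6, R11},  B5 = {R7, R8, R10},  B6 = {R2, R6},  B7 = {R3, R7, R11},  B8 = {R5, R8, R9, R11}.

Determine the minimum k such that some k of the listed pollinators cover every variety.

4

B4 and B5 and B7 and B8 together: B4 ∪ B5 ∪ B7 ∪ B8 = {R1, R2, R3, R4, R5, R6, R7, R8, R9, R10, R11} — every variety is covered.
No 3 of the 8 pollinators cover everything (all 56 combinations miss at least one variety), so 4 is optimal.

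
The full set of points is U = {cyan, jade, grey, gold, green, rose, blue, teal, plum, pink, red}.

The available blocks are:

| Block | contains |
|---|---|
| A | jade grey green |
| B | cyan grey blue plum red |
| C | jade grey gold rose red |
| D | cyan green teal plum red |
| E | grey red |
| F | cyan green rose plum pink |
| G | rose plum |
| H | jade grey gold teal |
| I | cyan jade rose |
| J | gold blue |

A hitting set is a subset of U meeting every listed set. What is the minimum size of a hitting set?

The 4 points {grey, green, rose, blue} hit every block.
No choice of 3 points meets every block, so 4 is the minimum.

4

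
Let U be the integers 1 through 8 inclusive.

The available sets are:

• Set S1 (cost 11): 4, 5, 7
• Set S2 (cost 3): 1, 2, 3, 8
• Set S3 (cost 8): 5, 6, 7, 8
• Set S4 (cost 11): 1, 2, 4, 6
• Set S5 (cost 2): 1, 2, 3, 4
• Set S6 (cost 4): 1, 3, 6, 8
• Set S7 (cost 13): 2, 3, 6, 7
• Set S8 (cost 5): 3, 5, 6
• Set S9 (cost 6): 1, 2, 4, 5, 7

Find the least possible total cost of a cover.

S6, S9 together cover every element (S6 ∪ S9 = {1, 2, 3, 4, 5, 6, 7, 8}); total cost 4 + 6 = 10.
No covering selection has total cost below 10.

10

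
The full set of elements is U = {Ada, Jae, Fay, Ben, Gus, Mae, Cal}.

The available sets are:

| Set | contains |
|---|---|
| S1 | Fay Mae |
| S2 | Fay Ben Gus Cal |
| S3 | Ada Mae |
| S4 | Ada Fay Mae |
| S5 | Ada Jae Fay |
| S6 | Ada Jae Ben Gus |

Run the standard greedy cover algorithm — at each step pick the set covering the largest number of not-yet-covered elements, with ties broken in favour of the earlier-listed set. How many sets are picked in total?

Greedy: pick S2 (covers 4 new) → pick S3 (covers 2 new) → pick S5 (covers 1 new). Total picks: 3.

3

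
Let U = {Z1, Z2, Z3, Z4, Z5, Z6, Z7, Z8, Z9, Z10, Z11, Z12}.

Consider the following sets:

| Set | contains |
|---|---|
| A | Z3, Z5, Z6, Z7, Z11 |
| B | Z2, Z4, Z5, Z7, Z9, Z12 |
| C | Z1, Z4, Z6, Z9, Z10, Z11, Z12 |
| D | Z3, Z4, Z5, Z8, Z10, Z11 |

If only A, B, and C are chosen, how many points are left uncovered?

1

Union of A, B, C = {Z1, Z2, Z3, Z4, Z5, Z6, Z7, Z9, Z10, Z11, Z12}.
Not covered: Z8 — 1 point.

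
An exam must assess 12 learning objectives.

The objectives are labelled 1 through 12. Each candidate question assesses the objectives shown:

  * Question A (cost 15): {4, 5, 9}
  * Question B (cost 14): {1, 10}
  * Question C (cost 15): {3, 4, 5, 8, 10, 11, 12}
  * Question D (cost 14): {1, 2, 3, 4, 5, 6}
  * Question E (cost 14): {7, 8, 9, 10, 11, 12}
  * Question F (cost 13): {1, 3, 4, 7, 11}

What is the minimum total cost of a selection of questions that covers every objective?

28

D, E together cover every objective (D ∪ E = {1, 2, 3, 4, 5, 6, 7, 8, 9, 10, 11, 12}); total cost 14 + 14 = 28.
The greedy pick C, D, E costs 43; no covering selection beats 28.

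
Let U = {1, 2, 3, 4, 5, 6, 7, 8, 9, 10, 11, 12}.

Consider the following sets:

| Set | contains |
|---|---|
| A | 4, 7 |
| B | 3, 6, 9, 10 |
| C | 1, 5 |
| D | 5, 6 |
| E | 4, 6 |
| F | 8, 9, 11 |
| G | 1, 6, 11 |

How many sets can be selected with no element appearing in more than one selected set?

3

C, E, F are pairwise disjoint (C={1,5}; E={4,6}; F={8,9,11}).
Every remaining set overlaps one of these, and no 4 of the listed sets are pairwise disjoint, so 3 is the maximum.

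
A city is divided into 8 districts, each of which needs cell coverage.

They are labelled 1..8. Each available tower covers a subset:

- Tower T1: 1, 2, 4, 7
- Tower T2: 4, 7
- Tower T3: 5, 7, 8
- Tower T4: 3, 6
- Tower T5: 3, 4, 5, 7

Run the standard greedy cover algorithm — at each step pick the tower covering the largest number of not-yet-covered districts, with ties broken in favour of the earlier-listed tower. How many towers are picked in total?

3

Greedy: pick T1 (covers 4 new) → pick T3 (covers 2 new) → pick T4 (covers 2 new). Total picks: 3.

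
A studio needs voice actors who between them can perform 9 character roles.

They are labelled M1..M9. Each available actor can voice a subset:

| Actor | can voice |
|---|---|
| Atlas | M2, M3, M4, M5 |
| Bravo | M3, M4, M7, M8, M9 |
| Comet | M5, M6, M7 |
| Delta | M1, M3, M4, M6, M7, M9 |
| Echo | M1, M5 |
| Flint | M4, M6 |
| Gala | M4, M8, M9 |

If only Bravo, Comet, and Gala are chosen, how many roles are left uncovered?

2

Union of Bravo, Comet, Gala = {M3, M4, M5, M6, M7, M8, M9}.
Not covered: M1, M2 — 2 roles.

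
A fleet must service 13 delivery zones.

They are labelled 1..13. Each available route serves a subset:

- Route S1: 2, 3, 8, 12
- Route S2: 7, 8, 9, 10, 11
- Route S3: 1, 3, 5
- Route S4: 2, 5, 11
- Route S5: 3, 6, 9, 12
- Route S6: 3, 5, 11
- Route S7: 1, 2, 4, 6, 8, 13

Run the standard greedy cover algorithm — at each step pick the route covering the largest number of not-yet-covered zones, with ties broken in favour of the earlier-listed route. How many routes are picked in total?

4

Greedy: pick S7 (covers 6 new) → pick S2 (covers 4 new) → pick S1 (covers 2 new) → pick S3 (covers 1 new). Total picks: 4.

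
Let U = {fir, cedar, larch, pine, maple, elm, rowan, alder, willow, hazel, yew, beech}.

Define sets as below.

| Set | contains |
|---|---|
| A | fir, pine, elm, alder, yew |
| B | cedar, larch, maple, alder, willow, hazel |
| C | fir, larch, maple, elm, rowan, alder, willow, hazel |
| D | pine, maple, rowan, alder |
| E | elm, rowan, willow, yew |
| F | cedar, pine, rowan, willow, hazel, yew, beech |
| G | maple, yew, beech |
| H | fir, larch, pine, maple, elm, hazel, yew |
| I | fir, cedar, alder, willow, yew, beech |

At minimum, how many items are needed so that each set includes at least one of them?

Take T = {alder, yew}. Each listed set contains at least one of these, so T is a hitting set of size 2.
No single item lies in every set, so at least 2 are needed and 2 is optimal.

2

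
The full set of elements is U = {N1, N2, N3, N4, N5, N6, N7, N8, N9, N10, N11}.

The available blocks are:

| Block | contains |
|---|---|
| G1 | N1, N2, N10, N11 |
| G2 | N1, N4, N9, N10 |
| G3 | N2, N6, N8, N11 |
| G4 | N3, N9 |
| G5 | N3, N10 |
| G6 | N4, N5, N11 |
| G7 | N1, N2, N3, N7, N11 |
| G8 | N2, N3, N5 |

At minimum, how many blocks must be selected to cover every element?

G2, G3, G6, and G7 cover everything between them: the union {N1, N2, N3, N4, N5, N6, N7, N8, N9, N10, N11} is all of U.
No 3 of the 8 blocks cover everything (all 56 combinations miss at least one element), so 4 is optimal.

4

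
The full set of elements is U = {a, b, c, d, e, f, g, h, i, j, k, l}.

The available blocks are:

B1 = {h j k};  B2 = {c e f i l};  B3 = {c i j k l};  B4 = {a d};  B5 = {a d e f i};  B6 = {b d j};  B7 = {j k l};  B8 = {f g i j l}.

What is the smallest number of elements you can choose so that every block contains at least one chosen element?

The 3 elements {d, k, l} hit every block.
The blocks B1, B2, B4 are pairwise disjoint, so any hitting set needs a separate element for each — at least 3. Hence 3 is optimal.

3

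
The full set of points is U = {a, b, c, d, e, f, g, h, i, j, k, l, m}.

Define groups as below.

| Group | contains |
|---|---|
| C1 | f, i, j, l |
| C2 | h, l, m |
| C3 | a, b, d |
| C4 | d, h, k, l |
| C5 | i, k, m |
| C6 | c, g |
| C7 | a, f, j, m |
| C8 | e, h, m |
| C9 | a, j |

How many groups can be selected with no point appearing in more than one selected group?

C1, C3, C6, C8 are pairwise disjoint (C1={f,i,j,l}; C3={a,b,d}; C6={c,g}; C8={e,h,m}).
Every remaining group overlaps one of these, and no 5 of the listed groups are pairwise disjoint, so 4 is the maximum.

4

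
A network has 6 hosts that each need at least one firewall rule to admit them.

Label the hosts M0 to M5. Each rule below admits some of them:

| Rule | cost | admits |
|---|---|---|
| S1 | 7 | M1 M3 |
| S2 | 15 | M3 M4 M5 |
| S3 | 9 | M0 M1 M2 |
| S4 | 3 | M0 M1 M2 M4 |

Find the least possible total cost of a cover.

18

S2, S4 together cover every host (S2 ∪ S4 = {M0, M1, M2, M3, M4, M5}); total cost 15 + 3 = 18.
The greedy pick S4, S1, S2 costs 25; no covering selection beats 18.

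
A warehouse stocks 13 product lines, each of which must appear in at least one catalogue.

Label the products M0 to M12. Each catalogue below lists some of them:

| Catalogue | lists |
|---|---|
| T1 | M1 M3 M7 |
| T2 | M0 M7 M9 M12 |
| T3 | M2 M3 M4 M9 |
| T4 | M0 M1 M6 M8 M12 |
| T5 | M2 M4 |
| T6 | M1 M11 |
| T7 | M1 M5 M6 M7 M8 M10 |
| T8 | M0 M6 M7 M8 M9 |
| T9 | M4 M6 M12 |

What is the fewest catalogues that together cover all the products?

4

Take {T2, T3, T6, T7}. Their union is {M0, M1, M2, M3, M4, M5, M6, M7, M8, M9, M10, M11, M12}, which is all 13 products.
Only T6 contains M11, so T6 is forced; the remaining 11 products need at least 3 more catalogues (each remaining catalogue adds at most 5) — so at least 4 catalogues are needed, and 4 is optimal.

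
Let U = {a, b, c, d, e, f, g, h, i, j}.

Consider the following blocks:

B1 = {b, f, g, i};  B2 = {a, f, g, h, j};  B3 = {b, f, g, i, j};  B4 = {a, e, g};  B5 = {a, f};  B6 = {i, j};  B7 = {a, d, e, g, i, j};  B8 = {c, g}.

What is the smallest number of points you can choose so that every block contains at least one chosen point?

The 3 points {f, g, i} hit every block.
The blocks B5, B6, B8 are pairwise disjoint, so any hitting set needs a separate point for each — at least 3. Hence 3 is optimal.

3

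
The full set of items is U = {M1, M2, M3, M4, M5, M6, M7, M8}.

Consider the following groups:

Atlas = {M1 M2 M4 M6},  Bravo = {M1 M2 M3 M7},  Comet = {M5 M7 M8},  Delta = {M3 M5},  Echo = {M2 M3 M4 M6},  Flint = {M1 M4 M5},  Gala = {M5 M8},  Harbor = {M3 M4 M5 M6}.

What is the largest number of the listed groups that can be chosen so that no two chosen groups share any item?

Bravo, Gala are pairwise disjoint (Bravo={M1,M2,M3,M7}; Gala={M5,M8}).
Every remaining group overlaps one of these, and no 3 of the listed groups are pairwise disjoint, so 2 is the maximum.

2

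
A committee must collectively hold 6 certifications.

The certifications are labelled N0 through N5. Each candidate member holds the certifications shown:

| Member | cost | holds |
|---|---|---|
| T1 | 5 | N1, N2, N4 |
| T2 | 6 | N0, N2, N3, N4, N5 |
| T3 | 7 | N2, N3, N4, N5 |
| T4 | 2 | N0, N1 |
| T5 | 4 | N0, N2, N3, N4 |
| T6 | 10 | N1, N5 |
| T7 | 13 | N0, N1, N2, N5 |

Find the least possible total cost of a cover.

8

T2, T4 together cover every certification (T2 ∪ T4 = {N0, N1, N2, N3, N4, N5}); total cost 6 + 2 = 8.
The greedy pick T4, T5, T2 costs 12; no covering selection beats 8.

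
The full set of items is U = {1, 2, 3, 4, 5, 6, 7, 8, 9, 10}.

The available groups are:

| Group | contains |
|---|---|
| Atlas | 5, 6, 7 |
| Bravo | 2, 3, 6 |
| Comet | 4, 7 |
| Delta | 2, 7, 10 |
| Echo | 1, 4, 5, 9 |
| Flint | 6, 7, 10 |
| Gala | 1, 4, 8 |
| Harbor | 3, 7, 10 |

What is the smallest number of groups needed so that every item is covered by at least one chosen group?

4

Bravo and Delta and Echo and Gala together: Bravo ∪ Delta ∪ Echo ∪ Gala = {1, 2, 3, 4, 5, 6, 7, 8, 9, 10} — every item is covered.
Only Gala contains 8, so Gala is forced; the remaining 7 items need at least 3 more groups (each remaining group adds at most 3) — so at least 4 groups are needed, and 4 is optimal.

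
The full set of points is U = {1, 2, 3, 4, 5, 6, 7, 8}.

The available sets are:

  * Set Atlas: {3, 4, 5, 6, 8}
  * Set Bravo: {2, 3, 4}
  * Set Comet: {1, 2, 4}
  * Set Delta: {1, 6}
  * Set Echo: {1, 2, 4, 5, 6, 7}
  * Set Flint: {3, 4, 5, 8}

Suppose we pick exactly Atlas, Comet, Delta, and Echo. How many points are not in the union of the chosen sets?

Union of Atlas, Comet, Delta, Echo = {1, 2, 3, 4, 5, 6, 7, 8} — that's every point, so 0 are uncovered.

0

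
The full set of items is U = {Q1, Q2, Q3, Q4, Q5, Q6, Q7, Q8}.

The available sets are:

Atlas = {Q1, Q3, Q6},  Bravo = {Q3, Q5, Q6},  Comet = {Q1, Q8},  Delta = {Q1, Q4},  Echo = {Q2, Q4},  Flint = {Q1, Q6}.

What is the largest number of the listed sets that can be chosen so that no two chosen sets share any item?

Bravo, Comet, Echo are pairwise disjoint (Bravo={Q3,Q5,Q6}; Comet={Q1,Q8}; Echo={Q2,Q4}).
Every remaining set overlaps one of these, and no 4 of the listed sets are pairwise disjoint, so 3 is the maximum.

3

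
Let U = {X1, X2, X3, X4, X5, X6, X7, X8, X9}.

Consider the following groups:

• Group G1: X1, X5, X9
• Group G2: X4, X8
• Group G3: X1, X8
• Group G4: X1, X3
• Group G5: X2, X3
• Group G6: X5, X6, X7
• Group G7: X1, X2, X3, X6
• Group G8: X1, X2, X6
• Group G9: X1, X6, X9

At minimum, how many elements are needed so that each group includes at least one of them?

The 4 elements {X1, X2, X4, X7} hit every group.
No choice of 3 elements meets every group, so 4 is the minimum.

4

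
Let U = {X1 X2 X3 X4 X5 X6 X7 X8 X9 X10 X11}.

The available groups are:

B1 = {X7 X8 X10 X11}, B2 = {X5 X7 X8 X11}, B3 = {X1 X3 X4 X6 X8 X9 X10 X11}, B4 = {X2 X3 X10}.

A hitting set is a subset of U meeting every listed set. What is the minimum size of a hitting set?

The 2 items {X2, X11} hit every group.
The groups B2, B4 are pairwise disjoint, so any hitting set needs a separate item for each — at least 2. Hence 2 is optimal.

2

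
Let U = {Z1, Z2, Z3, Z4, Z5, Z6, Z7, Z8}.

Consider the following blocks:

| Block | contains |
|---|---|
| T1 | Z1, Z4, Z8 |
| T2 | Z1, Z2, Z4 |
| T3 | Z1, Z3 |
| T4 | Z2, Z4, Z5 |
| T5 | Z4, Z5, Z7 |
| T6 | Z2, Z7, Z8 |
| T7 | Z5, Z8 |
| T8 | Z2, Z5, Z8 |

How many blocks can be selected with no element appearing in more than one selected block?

2

T3, T4 are pairwise disjoint (T3={Z1,Z3}; T4={Z2,Z4,Z5}).
Every remaining block overlaps one of these, and no 3 of the listed blocks are pairwise disjoint, so 2 is the maximum.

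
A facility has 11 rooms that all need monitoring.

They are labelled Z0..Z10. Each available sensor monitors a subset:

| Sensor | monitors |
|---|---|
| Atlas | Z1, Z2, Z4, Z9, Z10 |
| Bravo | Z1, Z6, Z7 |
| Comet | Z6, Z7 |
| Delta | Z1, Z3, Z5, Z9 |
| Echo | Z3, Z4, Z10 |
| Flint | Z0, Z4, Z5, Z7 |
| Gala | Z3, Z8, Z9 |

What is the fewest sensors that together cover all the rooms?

4

Take {Atlas, Comet, Flint, Gala}. Their union is {Z0, Z1, Z2, Z3, Z4, Z5, Z6, Z7, Z8, Z9, Z10}, which is all 11 rooms.
No 3 of the 7 sensors cover everything (all 35 combinations miss at least one room), so 4 is optimal.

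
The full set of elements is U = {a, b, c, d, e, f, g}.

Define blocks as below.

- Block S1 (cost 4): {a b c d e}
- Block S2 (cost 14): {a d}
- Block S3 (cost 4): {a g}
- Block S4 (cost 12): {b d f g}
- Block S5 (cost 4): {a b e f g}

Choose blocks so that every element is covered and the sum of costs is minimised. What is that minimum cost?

8

S1, S5 together cover every element (S1 ∪ S5 = {a, b, c, d, e, f, g}); total cost 4 + 4 = 8.
No covering selection has total cost below 8.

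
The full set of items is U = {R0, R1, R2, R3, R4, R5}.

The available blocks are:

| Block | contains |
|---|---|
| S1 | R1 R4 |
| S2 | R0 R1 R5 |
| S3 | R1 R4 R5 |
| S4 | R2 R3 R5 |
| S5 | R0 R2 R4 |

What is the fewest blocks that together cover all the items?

3

S2, S3, and S4 cover everything between them: the union {R0, R1, R2, R3, R4, R5} is all of U.
Only S4 contains R3, so S4 is forced; the remaining 3 items need at least 2 more blocks (each remaining block adds at most 2) — so at least 3 blocks are needed, and 3 is optimal.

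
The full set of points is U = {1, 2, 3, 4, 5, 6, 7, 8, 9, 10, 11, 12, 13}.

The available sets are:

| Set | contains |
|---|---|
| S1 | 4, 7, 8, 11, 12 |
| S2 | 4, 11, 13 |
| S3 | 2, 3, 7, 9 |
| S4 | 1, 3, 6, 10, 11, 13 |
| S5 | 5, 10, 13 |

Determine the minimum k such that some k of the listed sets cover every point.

Take {S1, S3, S4, S5}. Their union is {1, 2, 3, 4, 5, 6, 7, 8, 9, 10, 11, 12, 13}, which is all 13 points.
No 3 of the 5 sets cover everything (all 10 combinations miss at least one point), so 4 is optimal.

4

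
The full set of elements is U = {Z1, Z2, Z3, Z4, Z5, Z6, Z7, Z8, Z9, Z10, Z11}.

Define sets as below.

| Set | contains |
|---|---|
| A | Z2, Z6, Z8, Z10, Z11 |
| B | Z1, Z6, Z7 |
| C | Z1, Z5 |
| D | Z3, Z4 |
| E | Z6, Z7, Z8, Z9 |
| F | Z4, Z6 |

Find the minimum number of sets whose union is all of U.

A and C and D and E together: A ∪ C ∪ D ∪ E = {Z1, Z2, Z3, Z4, Z5, Z6, Z7, Z8, Z9, Z10, Z11} — every element is covered.
Only A contains Z2, so A is forced; the remaining 6 elements need at least 3 more sets (each remaining set adds at most 2) — so at least 4 sets are needed, and 4 is optimal.

4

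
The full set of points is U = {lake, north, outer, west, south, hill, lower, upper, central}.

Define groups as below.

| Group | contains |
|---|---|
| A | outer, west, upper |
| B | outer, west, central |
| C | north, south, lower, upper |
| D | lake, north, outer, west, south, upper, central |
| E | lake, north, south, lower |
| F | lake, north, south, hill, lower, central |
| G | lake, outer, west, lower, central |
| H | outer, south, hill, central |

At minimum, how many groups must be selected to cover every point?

A and F cover everything between them: the union {lake, north, outer, west, south, hill, lower, upper, central} is all of U.
No single group has all 9 points (the largest, D, has 7), so 2 is optimal.

2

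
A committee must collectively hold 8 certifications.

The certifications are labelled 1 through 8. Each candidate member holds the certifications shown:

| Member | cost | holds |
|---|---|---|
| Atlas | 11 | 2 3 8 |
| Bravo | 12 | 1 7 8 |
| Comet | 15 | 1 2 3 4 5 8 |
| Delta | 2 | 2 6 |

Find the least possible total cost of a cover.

29

Bravo, Comet, Delta together cover every certification (Bravo ∪ Comet ∪ Delta = {1, 2, 3, 4, 5, 6, 7, 8}); total cost 12 + 15 + 2 = 29.
No covering selection has total cost below 29.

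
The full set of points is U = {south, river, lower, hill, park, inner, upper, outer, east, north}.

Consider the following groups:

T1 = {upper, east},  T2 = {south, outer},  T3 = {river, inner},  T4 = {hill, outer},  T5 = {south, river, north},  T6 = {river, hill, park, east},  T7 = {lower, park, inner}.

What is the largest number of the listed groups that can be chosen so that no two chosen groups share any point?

T1, T4, T5, T7 are pairwise disjoint (T1={upper,east}; T4={hill,outer}; T5={south,river,north}; T7={lower,park,inner}).
Every remaining group overlaps one of these, and no 5 of the listed groups are pairwise disjoint, so 4 is the maximum.

4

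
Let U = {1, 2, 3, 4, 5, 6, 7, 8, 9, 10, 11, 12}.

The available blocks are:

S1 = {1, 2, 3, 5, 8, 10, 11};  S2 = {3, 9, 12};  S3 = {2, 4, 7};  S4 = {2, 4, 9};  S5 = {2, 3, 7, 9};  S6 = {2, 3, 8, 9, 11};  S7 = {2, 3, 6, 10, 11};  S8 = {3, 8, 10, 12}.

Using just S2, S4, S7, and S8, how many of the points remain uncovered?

3

Union of S2, S4, S7, S8 = {2, 3, 4, 6, 8, 9, 10, 11, 12}.
Not covered: 1, 5, 7 — 3 points.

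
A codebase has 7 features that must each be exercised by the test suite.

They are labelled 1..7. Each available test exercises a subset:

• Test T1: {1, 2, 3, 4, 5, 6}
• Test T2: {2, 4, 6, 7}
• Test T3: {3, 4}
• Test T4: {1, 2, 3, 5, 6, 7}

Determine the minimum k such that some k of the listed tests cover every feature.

2

T1 and T4 together: T1 ∪ T4 = {1, 2, 3, 4, 5, 6, 7} — every feature is covered.
No single test has all 7 features (the largest, T1, has 6), so 2 is optimal.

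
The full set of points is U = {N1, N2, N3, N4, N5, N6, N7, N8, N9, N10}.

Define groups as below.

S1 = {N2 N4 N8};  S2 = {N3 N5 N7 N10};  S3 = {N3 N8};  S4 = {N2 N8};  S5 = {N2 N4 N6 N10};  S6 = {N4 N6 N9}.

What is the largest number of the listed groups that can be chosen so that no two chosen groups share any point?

S2, S4, S6 are pairwise disjoint (S2={N3,N5,N7,N10}; S4={N2,N8}; S6={N4,N6,N9}).
Every remaining group overlaps one of these, and no 4 of the listed groups are pairwise disjoint, so 3 is the maximum.

3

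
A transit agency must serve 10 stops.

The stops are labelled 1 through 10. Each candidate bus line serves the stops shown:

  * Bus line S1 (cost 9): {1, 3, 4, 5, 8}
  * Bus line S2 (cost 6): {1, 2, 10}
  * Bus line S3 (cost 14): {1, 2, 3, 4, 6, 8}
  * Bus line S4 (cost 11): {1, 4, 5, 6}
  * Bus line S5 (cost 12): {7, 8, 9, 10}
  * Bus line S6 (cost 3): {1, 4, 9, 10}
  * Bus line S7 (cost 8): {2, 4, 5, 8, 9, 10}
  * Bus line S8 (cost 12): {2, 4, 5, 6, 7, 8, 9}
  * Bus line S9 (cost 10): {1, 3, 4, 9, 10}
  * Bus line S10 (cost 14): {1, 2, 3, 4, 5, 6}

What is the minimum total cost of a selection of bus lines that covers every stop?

22

S8, S9 together cover every stop (S8 ∪ S9 = {1, 2, 3, 4, 5, 6, 7, 8, 9, 10}); total cost 12 + 10 = 22.
The greedy pick S6, S8, S1 costs 24; no covering selection beats 22.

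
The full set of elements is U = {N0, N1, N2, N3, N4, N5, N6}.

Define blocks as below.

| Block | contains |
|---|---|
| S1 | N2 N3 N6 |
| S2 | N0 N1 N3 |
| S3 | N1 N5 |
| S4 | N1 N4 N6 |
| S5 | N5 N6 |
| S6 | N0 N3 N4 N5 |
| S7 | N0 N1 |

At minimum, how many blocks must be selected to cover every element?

S1 and S4 and S6 together: S1 ∪ S4 ∪ S6 = {N0, N1, N2, N3, N4, N5, N6} — every element is covered.
Only S1 contains N2, so S1 is forced; the remaining 4 elements need at least 2 more blocks (each remaining block adds at most 3) — so at least 3 blocks are needed, and 3 is optimal.

3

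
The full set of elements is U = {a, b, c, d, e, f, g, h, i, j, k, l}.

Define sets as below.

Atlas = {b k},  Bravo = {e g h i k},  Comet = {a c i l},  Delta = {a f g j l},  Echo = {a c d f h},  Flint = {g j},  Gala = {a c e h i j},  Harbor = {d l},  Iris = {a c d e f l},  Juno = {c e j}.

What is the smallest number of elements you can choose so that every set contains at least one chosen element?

4

The 4 elements {f, j, k, l} hit every set.
No choice of 3 elements meets every set, so 4 is the minimum.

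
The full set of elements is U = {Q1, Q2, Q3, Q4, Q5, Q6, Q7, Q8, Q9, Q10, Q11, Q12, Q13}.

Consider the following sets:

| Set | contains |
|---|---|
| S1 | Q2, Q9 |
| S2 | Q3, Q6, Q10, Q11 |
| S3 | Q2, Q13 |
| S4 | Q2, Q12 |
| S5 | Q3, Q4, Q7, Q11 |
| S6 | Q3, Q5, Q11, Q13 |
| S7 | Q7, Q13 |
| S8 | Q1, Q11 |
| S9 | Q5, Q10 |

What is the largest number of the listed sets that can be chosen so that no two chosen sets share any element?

4

S1, S7, S8, S9 are pairwise disjoint (S1={Q2,Q9}; S7={Q7,Q13}; S8={Q1,Q11}; S9={Q5,Q10}).
Every remaining set overlaps one of these, and no 5 of the listed sets are pairwise disjoint, so 4 is the maximum.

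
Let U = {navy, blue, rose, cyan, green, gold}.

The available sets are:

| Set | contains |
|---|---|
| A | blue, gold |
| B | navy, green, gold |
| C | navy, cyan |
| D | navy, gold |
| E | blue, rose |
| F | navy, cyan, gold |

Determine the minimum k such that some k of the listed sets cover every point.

B, E, and F cover everything between them: the union {navy, blue, rose, cyan, green, gold} is all of U.
Only E contains rose, so E is forced; the remaining 4 points need at least 2 more sets (each remaining set adds at most 3) — so at least 3 sets are needed, and 3 is optimal.

3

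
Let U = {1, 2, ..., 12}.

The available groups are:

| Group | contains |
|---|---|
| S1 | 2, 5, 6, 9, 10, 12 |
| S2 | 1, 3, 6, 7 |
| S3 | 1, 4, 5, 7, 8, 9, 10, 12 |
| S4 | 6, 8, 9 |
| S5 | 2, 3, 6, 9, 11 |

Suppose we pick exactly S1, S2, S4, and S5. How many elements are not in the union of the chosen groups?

Union of S1, S2, S4, S5 = {1, 2, 3, 5, 6, 7, 8, 9, 10, 11, 12}.
Not covered: 4 — 1 element.

1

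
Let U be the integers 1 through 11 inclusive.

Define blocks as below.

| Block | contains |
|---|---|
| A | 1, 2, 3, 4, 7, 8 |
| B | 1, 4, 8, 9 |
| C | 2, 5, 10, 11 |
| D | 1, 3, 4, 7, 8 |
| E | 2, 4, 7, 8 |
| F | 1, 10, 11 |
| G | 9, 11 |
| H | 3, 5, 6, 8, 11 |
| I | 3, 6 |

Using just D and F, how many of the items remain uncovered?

4

Union of D, F = {1, 3, 4, 7, 8, 10, 11}.
Not covered: 2, 5, 6, 9 — 4 items.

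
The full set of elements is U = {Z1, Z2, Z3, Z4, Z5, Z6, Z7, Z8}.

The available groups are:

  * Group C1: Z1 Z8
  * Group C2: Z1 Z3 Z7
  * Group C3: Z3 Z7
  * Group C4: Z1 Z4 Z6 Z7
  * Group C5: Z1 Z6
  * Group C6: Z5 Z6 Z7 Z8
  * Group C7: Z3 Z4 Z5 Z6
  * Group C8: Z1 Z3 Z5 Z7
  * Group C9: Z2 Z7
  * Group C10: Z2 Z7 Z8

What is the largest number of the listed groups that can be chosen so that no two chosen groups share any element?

3

C1, C7, C9 are pairwise disjoint (C1={Z1,Z8}; C7={Z3,Z4,Z5,Z6}; C9={Z2,Z7}).
Every remaining group overlaps one of these, and no 4 of the listed groups are pairwise disjoint, so 3 is the maximum.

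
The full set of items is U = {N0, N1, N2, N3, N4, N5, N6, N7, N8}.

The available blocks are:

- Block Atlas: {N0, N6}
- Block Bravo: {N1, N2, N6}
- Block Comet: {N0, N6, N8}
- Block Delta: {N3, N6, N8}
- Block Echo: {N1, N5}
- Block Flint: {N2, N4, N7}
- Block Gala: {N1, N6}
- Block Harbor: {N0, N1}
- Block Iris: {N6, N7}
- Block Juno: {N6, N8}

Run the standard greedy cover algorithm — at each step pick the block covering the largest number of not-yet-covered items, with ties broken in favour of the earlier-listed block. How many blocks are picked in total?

Greedy: pick Bravo (covers 3 new) → pick Comet (covers 2 new) → pick Flint (covers 2 new) → pick Delta (covers 1 new) → pick Echo (covers 1 new). Total picks: 5.
(The true minimum cover uses only 4 blocks, so greedy is not optimal here.)

5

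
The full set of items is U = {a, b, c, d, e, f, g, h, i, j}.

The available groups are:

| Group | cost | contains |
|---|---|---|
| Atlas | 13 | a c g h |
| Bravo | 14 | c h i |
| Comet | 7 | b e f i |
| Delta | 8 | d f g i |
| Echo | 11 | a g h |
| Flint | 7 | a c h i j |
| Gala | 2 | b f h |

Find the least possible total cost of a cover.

Comet, Delta, Flint together cover every item (Comet ∪ Delta ∪ Flint = {a, b, c, d, e, f, g, h, i, j}); total cost 7 + 8 + 7 = 22.
The greedy pick Gala, Flint, Delta, Comet costs 24; no covering selection beats 22.

22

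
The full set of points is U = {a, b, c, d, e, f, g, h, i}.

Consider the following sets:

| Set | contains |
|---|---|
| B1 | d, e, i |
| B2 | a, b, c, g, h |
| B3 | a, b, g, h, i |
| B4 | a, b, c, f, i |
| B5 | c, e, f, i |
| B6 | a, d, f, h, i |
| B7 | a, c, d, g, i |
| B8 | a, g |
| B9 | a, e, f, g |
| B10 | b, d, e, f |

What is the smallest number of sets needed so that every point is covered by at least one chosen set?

3

Take {B2, B4, B10}. Their union is {a, b, c, d, e, f, g, h, i}, which is all 9 points.
No 2 of the 10 sets cover everything (all 45 combinations miss at least one point), so 3 is optimal.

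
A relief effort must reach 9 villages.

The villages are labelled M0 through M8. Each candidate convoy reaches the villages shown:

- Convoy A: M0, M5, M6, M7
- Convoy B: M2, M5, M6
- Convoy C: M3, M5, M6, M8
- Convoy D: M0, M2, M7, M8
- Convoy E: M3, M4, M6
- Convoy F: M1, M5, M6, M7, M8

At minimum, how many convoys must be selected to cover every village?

3

D and E and F together: D ∪ E ∪ F = {M0, M1, M2, M3, M4, M5, M6, M7, M8} — every village is covered.
Only F contains M1, so F is forced; the remaining 4 villages need at least 2 more convoys (each remaining convoy adds at most 2) — so at least 3 convoys are needed, and 3 is optimal.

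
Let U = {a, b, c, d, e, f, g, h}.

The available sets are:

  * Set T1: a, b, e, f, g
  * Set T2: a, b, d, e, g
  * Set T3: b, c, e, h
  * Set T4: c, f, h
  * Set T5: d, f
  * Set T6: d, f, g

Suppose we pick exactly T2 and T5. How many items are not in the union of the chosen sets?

Union of T2, T5 = {a, b, d, e, f, g}.
Not covered: c, h — 2 items.

2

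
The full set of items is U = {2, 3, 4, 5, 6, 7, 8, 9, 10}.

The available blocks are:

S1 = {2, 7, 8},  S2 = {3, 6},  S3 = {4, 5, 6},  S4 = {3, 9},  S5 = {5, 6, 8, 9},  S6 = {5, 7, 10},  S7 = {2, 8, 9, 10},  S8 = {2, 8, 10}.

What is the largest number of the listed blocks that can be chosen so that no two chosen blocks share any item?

S1, S3, S4 are pairwise disjoint (S1={2,7,8}; S3={4,5,6}; S4={3,9}).
Every remaining block overlaps one of these, and no 4 of the listed blocks are pairwise disjoint, so 3 is the maximum.

3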